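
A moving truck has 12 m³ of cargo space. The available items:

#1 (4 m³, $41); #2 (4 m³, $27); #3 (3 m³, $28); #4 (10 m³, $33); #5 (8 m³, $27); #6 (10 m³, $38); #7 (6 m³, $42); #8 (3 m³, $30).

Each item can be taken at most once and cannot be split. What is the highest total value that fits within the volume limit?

Check high-value combinations within 12 m³:
- #3+#7+#8: volume 3+6+3=12, value 28+42+30=100
- #1+#3+#8: volume 4+3+3=10, value 41+28+30=99
- #1+#2+#8: volume 4+4+3=11, value 41+27+30=98
Best: $100.

$100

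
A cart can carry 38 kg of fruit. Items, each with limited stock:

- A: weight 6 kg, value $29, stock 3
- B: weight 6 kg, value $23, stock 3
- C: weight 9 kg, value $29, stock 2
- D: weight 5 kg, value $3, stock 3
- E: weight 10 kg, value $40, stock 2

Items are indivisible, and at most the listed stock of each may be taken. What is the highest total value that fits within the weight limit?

$167

Best selections within weight 38 and stock limits:
- 3×A + 2×E: weight 38, value 167
- 2×A + 1×B + 2×E: weight 38, value 161
- 3×A + 3×B: weight 36, value 156
Best: $167.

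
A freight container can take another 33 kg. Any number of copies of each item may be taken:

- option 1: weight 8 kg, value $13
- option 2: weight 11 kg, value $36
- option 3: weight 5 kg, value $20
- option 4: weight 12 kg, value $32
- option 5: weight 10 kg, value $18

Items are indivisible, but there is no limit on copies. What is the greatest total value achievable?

$120

Best value-per-unit is option 3 at 20/5, and filling with it alone uses weight 6×5=30. No mix of the others beats 6×20 = 120.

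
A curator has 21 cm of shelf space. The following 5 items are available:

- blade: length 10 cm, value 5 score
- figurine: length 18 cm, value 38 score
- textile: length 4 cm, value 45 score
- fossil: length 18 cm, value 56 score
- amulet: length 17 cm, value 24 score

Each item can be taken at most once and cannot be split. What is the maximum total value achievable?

69 score

This is a 0/1 knapsack; check combinations near the capacity.
- textile+amulet: length 4+17=21, value 45+24=69
- fossil: length 18, value 56
- blade+textile: length 10+4=14, value 5+45=50
- textile: length 4, value 45
Best: 69 score.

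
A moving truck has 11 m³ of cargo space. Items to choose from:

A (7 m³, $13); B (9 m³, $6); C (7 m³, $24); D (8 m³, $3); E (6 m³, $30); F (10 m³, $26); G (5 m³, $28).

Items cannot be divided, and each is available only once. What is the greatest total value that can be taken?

This is a 0/1 knapsack; check combinations near the capacity.
- E+G: volume 6+5=11, value 30+28=58
- E: volume 6, value 30
- G: volume 5, value 28
- F: volume 10, value 26
- C: volume 7, value 24
Best: $58.

$58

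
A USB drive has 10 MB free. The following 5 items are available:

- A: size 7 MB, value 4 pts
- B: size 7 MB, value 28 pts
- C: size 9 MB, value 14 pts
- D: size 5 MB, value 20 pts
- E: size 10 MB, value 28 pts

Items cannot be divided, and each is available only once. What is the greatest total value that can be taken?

28 pts

Check high-value combinations within 10 MB:
- B: size 7, value 28
- E: size 10, value 28
- D: size 5, value 20
Best: 28 pts.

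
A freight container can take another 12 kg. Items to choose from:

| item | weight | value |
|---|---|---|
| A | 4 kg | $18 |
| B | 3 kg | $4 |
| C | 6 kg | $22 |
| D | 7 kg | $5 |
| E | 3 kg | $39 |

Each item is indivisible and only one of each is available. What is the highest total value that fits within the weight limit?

Check high-value combinations within 12 kg:
- B+C+E: weight 3+6+3=12, value 4+22+39=65
- C+E: weight 6+3=9, value 22+39=61
- A+B+E: weight 4+3+3=10, value 18+4+39=61
- A+E: weight 4+3=7, value 18+39=57
- D+E: weight 7+3=10, value 5+39=44
Best: $65.

$65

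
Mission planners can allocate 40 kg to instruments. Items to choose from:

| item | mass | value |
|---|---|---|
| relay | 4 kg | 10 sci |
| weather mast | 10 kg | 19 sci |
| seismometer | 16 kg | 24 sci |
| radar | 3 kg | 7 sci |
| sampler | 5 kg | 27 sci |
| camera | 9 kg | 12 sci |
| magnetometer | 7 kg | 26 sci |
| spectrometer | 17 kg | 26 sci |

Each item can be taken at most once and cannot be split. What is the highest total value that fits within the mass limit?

101 sci

Check high-value combinations within 40 kg:
- relay+weather mast+radar+sampler+camera+magnetometer: mass 4+10+3+5+9+7=38, value 10+19+7+27+12+26=101
- weather mast+sampler+magnetometer+spectrometer: mass 10+5+7+17=39, value 19+27+26+26=98
- relay+radar+sampler+magnetometer+spectrometer: mass 4+3+5+7+17=36, value 10+7+27+26+26=96
Best: 101 sci.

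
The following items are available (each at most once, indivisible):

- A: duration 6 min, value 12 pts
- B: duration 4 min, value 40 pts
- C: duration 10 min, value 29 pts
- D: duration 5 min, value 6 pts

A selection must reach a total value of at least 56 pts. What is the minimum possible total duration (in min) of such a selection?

Subsets with value ≥ 56, sorted by total duration:
- B+C: duration 14, value 69
- A+B+D: duration 15, value 58
Minimum duration: 14 min.

14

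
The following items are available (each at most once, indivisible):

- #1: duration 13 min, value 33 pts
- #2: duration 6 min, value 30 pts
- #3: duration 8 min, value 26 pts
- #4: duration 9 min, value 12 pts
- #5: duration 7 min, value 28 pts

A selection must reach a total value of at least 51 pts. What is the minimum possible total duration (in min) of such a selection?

13

Subsets with value ≥ 51, sorted by total duration:
- #2+#5: duration 13, value 58
- #2+#3: duration 14, value 56
- #3+#5: duration 15, value 54
Minimum duration: 13 min.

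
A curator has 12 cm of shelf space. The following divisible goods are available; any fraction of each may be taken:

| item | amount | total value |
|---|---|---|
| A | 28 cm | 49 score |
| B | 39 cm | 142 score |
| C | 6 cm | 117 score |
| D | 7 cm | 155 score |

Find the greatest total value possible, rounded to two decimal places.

252.50

Take in order of value per unit:
- D (155/7 per unit): all 7 → value 155, running total 155.00
- C (117/6 per unit): 5 of 6 → value 5×117/6 = 97.5000, running total 252.50
Total 252.50.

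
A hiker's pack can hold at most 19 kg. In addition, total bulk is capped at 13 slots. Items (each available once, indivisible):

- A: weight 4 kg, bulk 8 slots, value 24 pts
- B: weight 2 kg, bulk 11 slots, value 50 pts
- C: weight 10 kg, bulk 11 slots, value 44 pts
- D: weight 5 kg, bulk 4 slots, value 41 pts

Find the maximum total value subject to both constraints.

Feasible sets respecting both limits:
- A+D: weight 9, bulk 12, value 65
- B: weight 2, bulk 11, value 50
- C: weight 10, bulk 11, value 44
Best: 65 pts.

65 pts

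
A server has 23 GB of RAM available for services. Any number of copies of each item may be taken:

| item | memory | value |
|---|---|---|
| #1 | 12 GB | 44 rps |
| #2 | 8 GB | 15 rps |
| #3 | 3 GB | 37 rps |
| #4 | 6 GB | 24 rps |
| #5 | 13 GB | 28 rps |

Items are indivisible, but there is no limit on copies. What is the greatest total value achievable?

Best value-per-unit is #3 at 37/3, and filling with it alone uses memory 7×3=21. No mix of the others beats 7×37 = 259.

259 rps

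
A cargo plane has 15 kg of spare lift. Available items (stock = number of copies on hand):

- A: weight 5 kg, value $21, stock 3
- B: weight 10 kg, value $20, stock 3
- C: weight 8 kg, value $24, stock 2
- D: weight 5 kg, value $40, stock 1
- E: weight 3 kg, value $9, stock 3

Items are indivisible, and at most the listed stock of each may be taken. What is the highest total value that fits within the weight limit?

Top feasible selections:
- 2×A + 1×D: weight 15, value 82
- 1×A + 1×D + 1×E: weight 13, value 70
Best: $82.

$82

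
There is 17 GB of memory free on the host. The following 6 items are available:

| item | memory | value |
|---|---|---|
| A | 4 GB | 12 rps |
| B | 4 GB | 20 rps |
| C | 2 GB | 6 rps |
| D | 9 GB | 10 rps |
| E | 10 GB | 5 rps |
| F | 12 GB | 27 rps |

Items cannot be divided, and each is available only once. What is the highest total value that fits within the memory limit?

47 rps

Check high-value combinations within 17 GB:
- B+F: memory 4+12=16, value 20+27=47
- A+B+D: memory 4+4+9=17, value 12+20+10=42
- A+F: memory 4+12=16, value 12+27=39
Best: 47 rps.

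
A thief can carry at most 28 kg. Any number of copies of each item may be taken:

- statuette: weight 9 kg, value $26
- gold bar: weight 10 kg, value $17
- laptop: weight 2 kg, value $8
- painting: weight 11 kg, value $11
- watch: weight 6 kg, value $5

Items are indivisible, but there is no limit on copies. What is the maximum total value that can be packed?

$112

Best value-per-unit is laptop at 8/2, and filling with it alone uses weight 14×2=28. No mix of the others beats 14×8 = 112.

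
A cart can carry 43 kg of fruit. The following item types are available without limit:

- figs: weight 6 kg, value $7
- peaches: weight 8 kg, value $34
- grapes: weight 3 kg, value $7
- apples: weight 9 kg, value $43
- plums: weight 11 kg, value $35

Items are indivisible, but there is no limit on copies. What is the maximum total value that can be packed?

$197

Best value-per-unit is apples at 43/9; filling with it alone gives 4×43 = 172.
Optimal mix: 2×peaches + 3×apples → weight 43, value 197.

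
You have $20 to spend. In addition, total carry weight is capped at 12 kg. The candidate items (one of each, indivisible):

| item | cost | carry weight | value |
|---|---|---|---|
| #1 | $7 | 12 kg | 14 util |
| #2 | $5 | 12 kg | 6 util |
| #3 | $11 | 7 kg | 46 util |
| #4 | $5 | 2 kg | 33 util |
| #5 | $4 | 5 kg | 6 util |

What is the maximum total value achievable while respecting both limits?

79 util

Feasible sets respecting both limits:
- #3+#4: cost 16, carry weight 9, value 79
- #3+#5: cost 15, carry weight 12, value 52
- #3: cost 11, carry weight 7, value 46
Best: 79 util.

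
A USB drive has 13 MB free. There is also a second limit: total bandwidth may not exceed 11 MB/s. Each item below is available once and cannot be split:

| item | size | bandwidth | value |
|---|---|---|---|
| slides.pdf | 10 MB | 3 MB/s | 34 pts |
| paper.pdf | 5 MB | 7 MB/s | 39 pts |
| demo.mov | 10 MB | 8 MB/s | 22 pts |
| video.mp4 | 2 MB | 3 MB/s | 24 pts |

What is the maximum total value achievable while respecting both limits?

Feasible sets respecting both limits:
- paper.pdf+video.mp4: size 7, bandwidth 10, value 63
- slides.pdf+video.mp4: size 12, bandwidth 6, value 58
- demo.mov+video.mp4: size 12, bandwidth 11, value 46
- paper.pdf: size 5, bandwidth 7, value 39
Best: 63 pts.

63 pts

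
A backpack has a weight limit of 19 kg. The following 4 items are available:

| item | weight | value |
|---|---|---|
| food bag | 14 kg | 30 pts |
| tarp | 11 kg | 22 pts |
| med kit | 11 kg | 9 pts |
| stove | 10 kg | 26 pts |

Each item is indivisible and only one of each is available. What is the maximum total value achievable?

30 pts

Check high-value combinations within 19 kg:
- food bag: weight 14, value 30
- stove: weight 10, value 26
- tarp: weight 11, value 22
Best: 30 pts.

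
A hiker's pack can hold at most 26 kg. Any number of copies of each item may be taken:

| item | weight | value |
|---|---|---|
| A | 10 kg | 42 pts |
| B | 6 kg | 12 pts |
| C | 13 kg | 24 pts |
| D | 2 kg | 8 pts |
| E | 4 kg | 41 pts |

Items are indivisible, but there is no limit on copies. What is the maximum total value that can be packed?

Best value-per-unit is E at 41/4; filling with it alone gives 6×41 = 246.
Optimal mix: 1×D + 6×E → weight 26, value 254.

254 pts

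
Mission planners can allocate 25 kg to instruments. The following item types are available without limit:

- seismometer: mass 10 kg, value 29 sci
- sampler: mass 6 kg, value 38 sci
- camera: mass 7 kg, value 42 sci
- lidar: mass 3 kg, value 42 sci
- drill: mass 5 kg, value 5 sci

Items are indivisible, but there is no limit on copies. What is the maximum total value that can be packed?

336 sci

Best value-per-unit is lidar at 42/3, and filling with it alone uses mass 8×3=24. No mix of the others beats 8×42 = 336.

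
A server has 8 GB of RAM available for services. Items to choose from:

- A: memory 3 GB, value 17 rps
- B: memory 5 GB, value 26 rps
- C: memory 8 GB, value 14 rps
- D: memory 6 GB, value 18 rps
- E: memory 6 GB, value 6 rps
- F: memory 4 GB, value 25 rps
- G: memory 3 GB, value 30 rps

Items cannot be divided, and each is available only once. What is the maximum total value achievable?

Check high-value combinations within 8 GB:
- B+G: memory 5+3=8, value 26+30=56
- F+G: memory 4+3=7, value 25+30=55
- A+G: memory 3+3=6, value 17+30=47
Best: 56 rps.

56 rps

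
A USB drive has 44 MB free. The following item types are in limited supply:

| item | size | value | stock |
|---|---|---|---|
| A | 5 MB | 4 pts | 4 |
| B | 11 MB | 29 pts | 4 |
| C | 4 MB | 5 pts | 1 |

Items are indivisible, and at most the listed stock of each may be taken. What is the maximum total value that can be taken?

Top feasible selections:
- 4×B: size 44, value 116
- 1×A + 3×B + 1×C: size 42, value 96
- 2×A + 3×B: size 43, value 95
Best: 116 pts.

116 pts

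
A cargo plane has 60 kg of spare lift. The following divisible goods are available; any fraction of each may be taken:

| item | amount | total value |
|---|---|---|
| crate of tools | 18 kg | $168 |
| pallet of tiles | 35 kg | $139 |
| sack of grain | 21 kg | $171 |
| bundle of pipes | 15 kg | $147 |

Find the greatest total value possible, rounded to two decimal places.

509.83

Take in order of value per unit:
- bundle of pipes (147/15 per unit): all 15 → value 147, running total 147.00
- crate of tools (168/18 per unit): all 18 → value 168, running total 315.00
- sack of grain (171/21 per unit): all 21 → value 171, running total 486.00
- pallet of tiles (139/35 per unit): 6 of 35 → value 6×139/35 = 23.8286, running total 509.83
Total 509.83.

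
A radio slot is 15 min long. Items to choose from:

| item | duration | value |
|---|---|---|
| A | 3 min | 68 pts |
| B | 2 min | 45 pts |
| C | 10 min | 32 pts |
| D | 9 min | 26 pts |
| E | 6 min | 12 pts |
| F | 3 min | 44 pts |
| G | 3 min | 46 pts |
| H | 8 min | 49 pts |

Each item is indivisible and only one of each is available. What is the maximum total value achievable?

This is a 0/1 knapsack; check combinations near the capacity.
- A+B+F+G: duration 3+2+3+3=11, value 68+45+44+46=203
- A+B+E+G: duration 3+2+6+3=14, value 68+45+12+46=171
- A+E+F+G: duration 3+6+3+3=15, value 68+12+44+46=170
- A+B+E+F: duration 3+2+6+3=14, value 68+45+12+44=169
- A+G+H: duration 3+3+8=14, value 68+46+49=163
Best: 203 pts.

203 pts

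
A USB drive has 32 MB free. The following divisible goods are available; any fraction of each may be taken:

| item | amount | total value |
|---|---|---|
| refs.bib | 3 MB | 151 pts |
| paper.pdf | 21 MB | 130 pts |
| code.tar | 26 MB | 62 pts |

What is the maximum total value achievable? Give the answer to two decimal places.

Take in order of value per unit:
- refs.bib (151/3 per unit): all 3 → value 151, running total 151.00
- paper.pdf (130/21 per unit): all 21 → value 130, running total 281.00
- code.tar (62/26 per unit): 8 of 26 → value 8×62/26 = 19.0769, running total 300.08
Total 300.08.

300.08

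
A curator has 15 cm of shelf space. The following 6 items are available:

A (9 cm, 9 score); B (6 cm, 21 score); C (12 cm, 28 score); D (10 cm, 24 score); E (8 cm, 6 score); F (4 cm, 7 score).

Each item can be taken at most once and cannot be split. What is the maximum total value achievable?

This is a 0/1 knapsack; check combinations near the capacity.
- D+F: length 10+4=14, value 24+7=31
- A+B: length 9+6=15, value 9+21=30
- B+F: length 6+4=10, value 21+7=28
- C: length 12, value 28
Best: 31 score.

31 score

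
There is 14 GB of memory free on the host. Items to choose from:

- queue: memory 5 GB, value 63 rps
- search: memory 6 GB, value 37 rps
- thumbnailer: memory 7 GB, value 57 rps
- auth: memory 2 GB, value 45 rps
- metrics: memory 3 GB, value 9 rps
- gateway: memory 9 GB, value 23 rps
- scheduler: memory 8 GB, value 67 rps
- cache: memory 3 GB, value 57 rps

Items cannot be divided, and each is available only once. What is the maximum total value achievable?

174 rps

This is a 0/1 knapsack; check combinations near the capacity.
- queue+auth+metrics+cache: memory 5+2+3+3=13, value 63+45+9+57=174
- auth+scheduler+cache: memory 2+8+3=13, value 45+67+57=169
- queue+auth+cache: memory 5+2+3=10, value 63+45+57=165
- queue+thumbnailer+auth: memory 5+7+2=14, value 63+57+45=165
Best: 174 rps.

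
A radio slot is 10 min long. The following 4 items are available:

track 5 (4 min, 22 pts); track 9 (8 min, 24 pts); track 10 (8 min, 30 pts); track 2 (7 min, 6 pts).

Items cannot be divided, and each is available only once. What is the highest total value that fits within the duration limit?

Check high-value combinations within 10 min:
- track 10: duration 8, value 30
- track 9: duration 8, value 24
- track 5: duration 4, value 22
- track 2: duration 7, value 6
Best: 30 pts.

30 pts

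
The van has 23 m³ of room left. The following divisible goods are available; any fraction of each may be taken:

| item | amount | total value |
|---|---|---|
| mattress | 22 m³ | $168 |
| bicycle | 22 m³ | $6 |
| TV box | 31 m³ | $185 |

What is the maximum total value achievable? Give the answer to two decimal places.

173.97

Take in order of value per unit:
- mattress (168/22 per unit): all 22 → value 168, running total 168.00
- TV box (185/31 per unit): 1 of 31 → value 1×185/31 = 5.9677, running total 173.97
Total 173.97.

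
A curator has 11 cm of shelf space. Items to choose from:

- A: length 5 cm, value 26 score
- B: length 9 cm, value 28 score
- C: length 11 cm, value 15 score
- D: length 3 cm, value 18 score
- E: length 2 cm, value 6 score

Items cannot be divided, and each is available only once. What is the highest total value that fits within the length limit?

50 score

Check high-value combinations within 11 cm:
- A+D+E: length 5+3+2=10, value 26+18+6=50
- A+D: length 5+3=8, value 26+18=44
- B+E: length 9+2=11, value 28+6=34
- A+E: length 5+2=7, value 26+6=32
Best: 50 score.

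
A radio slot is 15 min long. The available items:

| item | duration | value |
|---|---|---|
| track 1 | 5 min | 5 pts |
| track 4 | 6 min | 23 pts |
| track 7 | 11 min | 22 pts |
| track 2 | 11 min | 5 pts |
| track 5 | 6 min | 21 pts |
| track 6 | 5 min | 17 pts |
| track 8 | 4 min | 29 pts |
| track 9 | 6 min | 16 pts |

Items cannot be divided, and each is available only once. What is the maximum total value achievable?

69 pts

Check high-value combinations within 15 min:
- track 4+track 6+track 8: duration 6+5+4=15, value 23+17+29=69
- track 5+track 6+track 8: duration 6+5+4=15, value 21+17+29=67
- track 6+track 8+track 9: duration 5+4+6=15, value 17+29+16=62
- track 1+track 4+track 8: duration 5+6+4=15, value 5+23+29=57
- track 1+track 5+track 8: duration 5+6+4=15, value 5+21+29=55
Best: 69 pts.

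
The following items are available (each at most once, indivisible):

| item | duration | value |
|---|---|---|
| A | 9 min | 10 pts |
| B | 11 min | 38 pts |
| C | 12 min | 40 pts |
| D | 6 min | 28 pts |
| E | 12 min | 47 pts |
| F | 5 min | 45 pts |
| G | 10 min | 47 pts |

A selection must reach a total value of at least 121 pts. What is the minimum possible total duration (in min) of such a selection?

26

Subsets with value ≥ 121, sorted by total duration:
- B+F+G: duration 26, value 130
- E+F+G: duration 27, value 139
- C+F+G: duration 27, value 132
- B+E+F: duration 28, value 130
Minimum duration: 26 min.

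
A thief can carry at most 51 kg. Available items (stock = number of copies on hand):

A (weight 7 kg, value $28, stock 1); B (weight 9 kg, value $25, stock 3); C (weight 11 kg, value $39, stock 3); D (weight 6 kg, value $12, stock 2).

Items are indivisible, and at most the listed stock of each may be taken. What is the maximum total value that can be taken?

$170

Best selections within weight 51 and stock limits:
- 1×A + 1×B + 3×C: weight 49, value 170
- 2×B + 3×C: weight 51, value 167
- 1×A + 3×C + 1×D: weight 46, value 157
- 1×A + 2×B + 2×C: weight 47, value 156
Best: $170.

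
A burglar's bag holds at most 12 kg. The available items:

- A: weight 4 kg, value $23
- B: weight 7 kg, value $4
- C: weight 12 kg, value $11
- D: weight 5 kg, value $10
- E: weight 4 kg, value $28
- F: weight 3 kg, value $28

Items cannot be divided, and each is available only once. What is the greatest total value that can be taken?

$79

This is a 0/1 knapsack; check combinations near the capacity.
- A+E+F: weight 4+4+3=11, value 23+28+28=79
- D+E+F: weight 5+4+3=12, value 10+28+28=66
- A+D+F: weight 4+5+3=12, value 23+10+28=61
- E+F: weight 4+3=7, value 28+28=56
Best: $79.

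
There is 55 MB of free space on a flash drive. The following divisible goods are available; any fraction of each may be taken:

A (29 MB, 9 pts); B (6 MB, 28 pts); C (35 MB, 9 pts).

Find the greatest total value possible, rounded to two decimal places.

42.14

Take in order of value per unit:
- B (28/6 per unit): all 6 → value 28, running total 28.00
- A (9/29 per unit): all 29 → value 9, running total 37.00
- C (9/35 per unit): 20 of 35 → value 20×9/35 = 5.1429, running total 42.14
Total 42.14.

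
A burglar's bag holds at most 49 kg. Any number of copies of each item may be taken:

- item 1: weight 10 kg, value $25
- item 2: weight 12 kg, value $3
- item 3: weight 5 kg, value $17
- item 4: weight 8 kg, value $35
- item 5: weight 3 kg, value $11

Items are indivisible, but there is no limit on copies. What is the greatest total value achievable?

$210

Best value-per-unit is item 4 at 35/8, and filling with it alone uses weight 6×8=48. No mix of the others beats 6×35 = 210.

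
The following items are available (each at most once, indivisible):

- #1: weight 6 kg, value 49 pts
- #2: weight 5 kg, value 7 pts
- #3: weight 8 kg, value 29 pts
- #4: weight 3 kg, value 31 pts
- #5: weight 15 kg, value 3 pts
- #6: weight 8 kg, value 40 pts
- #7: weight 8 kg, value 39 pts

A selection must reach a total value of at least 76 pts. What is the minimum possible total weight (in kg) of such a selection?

Subsets with value ≥ 76, sorted by total weight:
- #1+#4: weight 9, value 80
- #1+#6: weight 14, value 89
- #1+#7: weight 14, value 88
- #1+#2+#4: weight 14, value 87
Minimum weight: 9 kg.

9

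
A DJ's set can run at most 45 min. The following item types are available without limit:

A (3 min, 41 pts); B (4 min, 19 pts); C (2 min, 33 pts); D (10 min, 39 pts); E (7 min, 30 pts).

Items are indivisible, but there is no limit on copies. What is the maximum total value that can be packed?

Best value-per-unit is C at 33/2; filling with it alone gives 22×33 = 726.
Optimal mix: 1×A + 21×C → duration 45, value 734.

734 pts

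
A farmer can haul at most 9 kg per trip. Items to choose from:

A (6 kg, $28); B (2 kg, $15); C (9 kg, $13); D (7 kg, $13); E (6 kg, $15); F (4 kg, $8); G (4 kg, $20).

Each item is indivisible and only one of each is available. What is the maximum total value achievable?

$43

Check high-value combinations within 9 kg:
- A+B: weight 6+2=8, value 28+15=43
- B+G: weight 2+4=6, value 15+20=35
- B+E: weight 2+6=8, value 15+15=30
- A: weight 6, value 28
Best: $43.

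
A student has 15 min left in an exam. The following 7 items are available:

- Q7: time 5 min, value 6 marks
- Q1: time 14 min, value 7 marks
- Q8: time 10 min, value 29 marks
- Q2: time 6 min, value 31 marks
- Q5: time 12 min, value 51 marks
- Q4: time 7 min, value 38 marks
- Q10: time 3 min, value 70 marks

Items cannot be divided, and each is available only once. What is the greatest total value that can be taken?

121 marks

Check high-value combinations within 15 min:
- Q5+Q10: time 12+3=15, value 51+70=121
- Q7+Q4+Q10: time 5+7+3=15, value 6+38+70=114
- Q4+Q10: time 7+3=10, value 38+70=108
- Q7+Q2+Q10: time 5+6+3=14, value 6+31+70=107
Best: 121 marks.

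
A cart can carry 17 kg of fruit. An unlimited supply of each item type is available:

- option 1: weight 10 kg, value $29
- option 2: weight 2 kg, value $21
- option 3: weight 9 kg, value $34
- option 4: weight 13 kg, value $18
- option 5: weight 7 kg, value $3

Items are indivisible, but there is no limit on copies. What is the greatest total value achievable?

Best value-per-unit is option 2 at 21/2, and filling with it alone uses weight 8×2=16. No mix of the others beats 8×21 = 168.

$168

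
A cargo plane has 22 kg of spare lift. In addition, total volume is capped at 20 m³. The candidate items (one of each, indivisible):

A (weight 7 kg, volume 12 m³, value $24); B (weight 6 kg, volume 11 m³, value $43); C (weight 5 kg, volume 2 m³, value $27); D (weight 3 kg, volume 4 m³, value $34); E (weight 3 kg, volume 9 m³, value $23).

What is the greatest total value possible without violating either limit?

Feasible sets respecting both limits:
- B+C+D: weight 14, volume 17, value 104
- A+C+D: weight 15, volume 18, value 85
- C+D+E: weight 11, volume 15, value 84
- B+D: weight 9, volume 15, value 77
Best: $104.

$104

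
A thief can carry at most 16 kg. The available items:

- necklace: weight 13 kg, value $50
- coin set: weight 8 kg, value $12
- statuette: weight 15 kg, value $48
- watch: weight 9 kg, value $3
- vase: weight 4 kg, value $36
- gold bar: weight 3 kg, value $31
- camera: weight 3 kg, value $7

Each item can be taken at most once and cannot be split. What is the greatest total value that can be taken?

$81

This is a 0/1 knapsack; check combinations near the capacity.
- necklace+gold bar: weight 13+3=16, value 50+31=81
- coin set+vase+gold bar: weight 8+4+3=15, value 12+36+31=79
- vase+gold bar+camera: weight 4+3+3=10, value 36+31+7=74
Best: $81.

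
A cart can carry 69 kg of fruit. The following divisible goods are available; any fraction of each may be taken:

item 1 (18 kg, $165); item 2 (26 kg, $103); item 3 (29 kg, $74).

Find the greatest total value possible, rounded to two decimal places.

Take in order of value per unit:
- item 1 (165/18 per unit): all 18 → value 165, running total 165.00
- item 2 (103/26 per unit): all 26 → value 103, running total 268.00
- item 3 (74/29 per unit): 25 of 29 → value 25×74/29 = 63.7931, running total 331.79
Total 331.79.

331.79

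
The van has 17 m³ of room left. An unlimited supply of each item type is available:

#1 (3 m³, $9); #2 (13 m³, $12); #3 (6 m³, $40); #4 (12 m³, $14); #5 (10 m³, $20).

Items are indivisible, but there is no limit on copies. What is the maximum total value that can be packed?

Best value-per-unit is #3 at 40/6; filling with it alone gives 2×40 = 80.
Optimal mix: 1×#1 + 2×#3 → volume 15, value 89.

$89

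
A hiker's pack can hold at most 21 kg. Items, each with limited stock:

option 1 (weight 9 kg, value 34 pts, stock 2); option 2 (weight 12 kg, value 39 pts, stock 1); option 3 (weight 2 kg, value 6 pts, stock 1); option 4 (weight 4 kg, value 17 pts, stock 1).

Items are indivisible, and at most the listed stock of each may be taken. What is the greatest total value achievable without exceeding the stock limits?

74 pts

Best selections within weight 21 and stock limits:
- 2×option 1 + 1×option 3: weight 20, value 74
- 1×option 1 + 1×option 2: weight 21, value 73
- 2×option 1: weight 18, value 68
- 1×option 2 + 1×option 3 + 1×option 4: weight 18, value 62
Best: 74 pts.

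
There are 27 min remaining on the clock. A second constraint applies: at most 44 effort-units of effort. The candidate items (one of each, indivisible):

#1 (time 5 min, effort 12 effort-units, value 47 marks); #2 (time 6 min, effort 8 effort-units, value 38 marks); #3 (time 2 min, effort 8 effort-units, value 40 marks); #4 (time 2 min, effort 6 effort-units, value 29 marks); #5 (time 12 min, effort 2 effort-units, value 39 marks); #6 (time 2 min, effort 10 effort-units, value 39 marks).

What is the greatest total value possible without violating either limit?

203 marks

Feasible sets respecting both limits:
- #1+#2+#3+#5+#6: time 27, effort 40, value 203
- #1+#3+#4+#5+#6: time 23, effort 38, value 194
- #1+#2+#3+#4+#5: time 27, effort 36, value 193
- #1+#2+#3+#4+#6: time 17, effort 44, value 193
Best: 203 marks.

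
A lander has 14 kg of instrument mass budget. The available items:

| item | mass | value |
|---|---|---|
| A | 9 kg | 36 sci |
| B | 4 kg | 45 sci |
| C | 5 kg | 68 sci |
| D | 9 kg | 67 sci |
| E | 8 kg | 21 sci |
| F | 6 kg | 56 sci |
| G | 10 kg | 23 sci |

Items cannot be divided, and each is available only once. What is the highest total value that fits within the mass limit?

135 sci

Check high-value combinations within 14 kg:
- C+D: mass 5+9=14, value 68+67=135
- C+F: mass 5+6=11, value 68+56=124
- B+C: mass 4+5=9, value 45+68=113
Best: 135 sci.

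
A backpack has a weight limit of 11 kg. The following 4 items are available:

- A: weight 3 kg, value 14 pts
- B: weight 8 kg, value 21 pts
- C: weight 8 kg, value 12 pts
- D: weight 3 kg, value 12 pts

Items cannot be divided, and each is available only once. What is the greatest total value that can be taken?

This is a 0/1 knapsack; check combinations near the capacity.
- A+B: weight 3+8=11, value 14+21=35
- B+D: weight 8+3=11, value 21+12=33
- A+D: weight 3+3=6, value 14+12=26
- A+C: weight 3+8=11, value 14+12=26
Best: 35 pts.

35 pts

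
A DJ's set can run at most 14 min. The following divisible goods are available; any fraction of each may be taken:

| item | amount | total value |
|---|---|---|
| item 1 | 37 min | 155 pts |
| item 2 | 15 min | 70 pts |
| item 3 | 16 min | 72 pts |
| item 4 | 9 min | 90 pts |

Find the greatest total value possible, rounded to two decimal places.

113.33

Take in order of value per unit:
- item 4 (90/9 per unit): all 9 → value 90, running total 90.00
- item 2 (70/15 per unit): 5 of 15 → value 5×70/15 = 23.3333, running total 113.33
Total 113.33.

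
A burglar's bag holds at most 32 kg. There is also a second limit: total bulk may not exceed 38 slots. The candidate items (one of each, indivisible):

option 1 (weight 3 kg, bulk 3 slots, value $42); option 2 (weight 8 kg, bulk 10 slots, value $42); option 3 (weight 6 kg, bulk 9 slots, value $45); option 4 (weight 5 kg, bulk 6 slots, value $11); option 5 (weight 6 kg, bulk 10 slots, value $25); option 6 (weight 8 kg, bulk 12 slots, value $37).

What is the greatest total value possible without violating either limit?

Feasible sets respecting both limits:
- option 1+option 2+option 3+option 6: weight 25, bulk 34, value 166
- option 1+option 2+option 3+option 4+option 5: weight 28, bulk 38, value 165
- option 1+option 2+option 3+option 5: weight 23, bulk 32, value 154
Best: $166.

$166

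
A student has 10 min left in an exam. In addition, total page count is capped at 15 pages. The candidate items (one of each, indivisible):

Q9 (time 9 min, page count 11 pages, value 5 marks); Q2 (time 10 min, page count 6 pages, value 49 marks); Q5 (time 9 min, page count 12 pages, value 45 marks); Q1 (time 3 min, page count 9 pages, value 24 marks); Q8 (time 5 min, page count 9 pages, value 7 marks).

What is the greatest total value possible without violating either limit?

Feasible sets respecting both limits:
- Q2: time 10, page count 6, value 49
- Q5: time 9, page count 12, value 45
- Q1: time 3, page count 9, value 24
- Q8: time 5, page count 9, value 7
Best: 49 marks.

49 marks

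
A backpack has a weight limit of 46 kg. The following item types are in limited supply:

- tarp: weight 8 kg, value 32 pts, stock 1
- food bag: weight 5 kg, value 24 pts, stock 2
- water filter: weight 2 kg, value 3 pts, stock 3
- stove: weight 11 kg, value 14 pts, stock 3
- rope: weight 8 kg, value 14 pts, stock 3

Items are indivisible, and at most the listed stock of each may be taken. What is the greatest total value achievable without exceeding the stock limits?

Top feasible selections:
- 1×tarp + 2×food bag + 2×water filter + 3×rope: weight 46, value 128
- 1×tarp + 2×food bag + 1×water filter + 3×rope: weight 44, value 125
- 1×tarp + 2×food bag + 3×rope: weight 42, value 122
Best: 128 pts.

128 pts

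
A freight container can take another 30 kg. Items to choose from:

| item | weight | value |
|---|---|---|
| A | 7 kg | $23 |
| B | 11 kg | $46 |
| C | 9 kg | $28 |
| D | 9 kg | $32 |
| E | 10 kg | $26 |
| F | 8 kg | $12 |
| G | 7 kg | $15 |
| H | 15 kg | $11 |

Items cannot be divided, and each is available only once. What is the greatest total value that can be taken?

Check high-value combinations within 30 kg:
- B+C+D: weight 11+9+9=29, value 46+28+32=106
- B+D+E: weight 11+9+10=30, value 46+32+26=104
- A+B+D: weight 7+11+9=27, value 23+46+32=101
- B+C+E: weight 11+9+10=30, value 46+28+26=100
Best: $106.

$106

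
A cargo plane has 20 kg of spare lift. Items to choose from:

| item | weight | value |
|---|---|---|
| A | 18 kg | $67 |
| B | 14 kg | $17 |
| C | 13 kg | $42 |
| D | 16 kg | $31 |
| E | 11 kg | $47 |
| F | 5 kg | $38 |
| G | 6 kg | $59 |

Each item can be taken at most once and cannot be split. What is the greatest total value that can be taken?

Check high-value combinations within 20 kg:
- E+G: weight 11+6=17, value 47+59=106
- C+G: weight 13+6=19, value 42+59=101
- F+G: weight 5+6=11, value 38+59=97
- E+F: weight 11+5=16, value 47+38=85
Best: $106.

$106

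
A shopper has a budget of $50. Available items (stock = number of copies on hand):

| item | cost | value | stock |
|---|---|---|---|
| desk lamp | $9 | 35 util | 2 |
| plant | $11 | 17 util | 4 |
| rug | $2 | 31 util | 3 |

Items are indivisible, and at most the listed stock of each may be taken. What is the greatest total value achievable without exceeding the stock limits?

Top feasible selections:
- 2×desk lamp + 2×plant + 3×rug: cost 46, value 197
- 2×desk lamp + 1×plant + 3×rug: cost 35, value 180
- 1×desk lamp + 3×plant + 3×rug: cost 48, value 179
- 2×desk lamp + 2×plant + 2×rug: cost 44, value 166
Best: 197 util.

197 util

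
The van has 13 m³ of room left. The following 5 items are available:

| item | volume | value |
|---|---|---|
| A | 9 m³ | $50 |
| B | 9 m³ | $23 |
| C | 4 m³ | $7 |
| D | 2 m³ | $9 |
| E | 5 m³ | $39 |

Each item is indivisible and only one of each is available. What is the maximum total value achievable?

This is a 0/1 knapsack; check combinations near the capacity.
- A+D: volume 9+2=11, value 50+9=59
- A+C: volume 9+4=13, value 50+7=57
- C+D+E: volume 4+2+5=11, value 7+9+39=55
- A: volume 9, value 50
- D+E: volume 2+5=7, value 9+39=48
Best: $59.

$59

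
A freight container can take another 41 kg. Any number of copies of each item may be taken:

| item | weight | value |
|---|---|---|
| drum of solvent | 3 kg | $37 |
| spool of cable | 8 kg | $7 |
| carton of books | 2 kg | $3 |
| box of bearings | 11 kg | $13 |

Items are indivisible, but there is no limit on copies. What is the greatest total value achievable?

$484

Best value-per-unit is drum of solvent at 37/3; filling with it alone gives 13×37 = 481.
Optimal mix: 13×drum of solvent + 1×carton of books → weight 41, value 484.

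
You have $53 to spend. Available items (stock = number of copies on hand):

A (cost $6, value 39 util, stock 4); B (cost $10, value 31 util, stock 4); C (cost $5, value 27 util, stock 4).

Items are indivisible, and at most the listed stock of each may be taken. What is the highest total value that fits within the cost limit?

268 util

Best selections within cost 53 and stock limits:
- 4×A + 1×B + 3×C: cost 49, value 268
- 4×A + 4×C: cost 44, value 264
- 3×A + 2×B + 3×C: cost 53, value 260
Best: 268 util.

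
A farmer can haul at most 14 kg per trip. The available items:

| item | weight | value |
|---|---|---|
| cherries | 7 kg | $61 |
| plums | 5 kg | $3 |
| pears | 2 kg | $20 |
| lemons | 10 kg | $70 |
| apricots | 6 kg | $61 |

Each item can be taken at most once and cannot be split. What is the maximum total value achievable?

This is a 0/1 knapsack; check combinations near the capacity.
- cherries+apricots: weight 7+6=13, value 61+61=122
- pears+lemons: weight 2+10=12, value 20+70=90
- plums+pears+apricots: weight 5+2+6=13, value 3+20+61=84
Best: $122.

$122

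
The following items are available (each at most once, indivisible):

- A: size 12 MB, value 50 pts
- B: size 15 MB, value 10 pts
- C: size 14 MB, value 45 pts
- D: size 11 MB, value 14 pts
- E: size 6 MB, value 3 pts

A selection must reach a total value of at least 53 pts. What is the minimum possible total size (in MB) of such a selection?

Subsets with value ≥ 53, sorted by total size:
- A+E: size 18, value 53
- A+D: size 23, value 64
Minimum size: 18 MB.

18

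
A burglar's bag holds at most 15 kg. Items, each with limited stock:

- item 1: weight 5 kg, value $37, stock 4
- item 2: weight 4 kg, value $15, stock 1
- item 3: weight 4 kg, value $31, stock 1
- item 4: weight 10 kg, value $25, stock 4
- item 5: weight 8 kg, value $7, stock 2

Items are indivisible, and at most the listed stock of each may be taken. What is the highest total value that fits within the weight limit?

$111

Top feasible selections:
- 3×item 1: weight 15, value 111
- 2×item 1 + 1×item 3: weight 14, value 105
Best: $111.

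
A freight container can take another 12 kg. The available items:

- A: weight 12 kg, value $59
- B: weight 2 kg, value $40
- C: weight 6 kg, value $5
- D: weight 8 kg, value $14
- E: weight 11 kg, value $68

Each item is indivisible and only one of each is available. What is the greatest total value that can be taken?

$68

Check high-value combinations within 12 kg:
- E: weight 11, value 68
- A: weight 12, value 59
- B+D: weight 2+8=10, value 40+14=54
- B+C: weight 2+6=8, value 40+5=45
- B: weight 2, value 40
Best: $68.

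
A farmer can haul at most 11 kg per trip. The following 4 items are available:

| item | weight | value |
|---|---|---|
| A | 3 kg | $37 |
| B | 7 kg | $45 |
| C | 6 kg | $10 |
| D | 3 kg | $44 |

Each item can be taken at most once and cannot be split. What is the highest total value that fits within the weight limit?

Check high-value combinations within 11 kg:
- B+D: weight 7+3=10, value 45+44=89
- A+B: weight 3+7=10, value 37+45=82
- A+D: weight 3+3=6, value 37+44=81
- C+D: weight 6+3=9, value 10+44=54
- A+C: weight 3+6=9, value 37+10=47
Best: $89.

$89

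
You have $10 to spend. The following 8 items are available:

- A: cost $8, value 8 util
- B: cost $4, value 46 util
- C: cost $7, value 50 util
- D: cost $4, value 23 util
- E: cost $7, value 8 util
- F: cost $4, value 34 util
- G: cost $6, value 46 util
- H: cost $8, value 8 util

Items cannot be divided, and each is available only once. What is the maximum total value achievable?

Check high-value combinations within $10:
- B+G: cost 4+6=10, value 46+46=92
- B+F: cost 4+4=8, value 46+34=80
- F+G: cost 4+6=10, value 34+46=80
- B+D: cost 4+4=8, value 46+23=69
Best: 92 util.

92 util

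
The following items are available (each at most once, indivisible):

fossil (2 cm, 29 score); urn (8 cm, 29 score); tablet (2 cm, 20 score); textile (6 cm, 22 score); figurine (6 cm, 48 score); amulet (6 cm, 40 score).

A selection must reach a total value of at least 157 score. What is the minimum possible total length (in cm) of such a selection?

22

Subsets with value ≥ 157, sorted by total length:
- fossil+tablet+textile+figurine+amulet: length 22, value 159
- fossil+urn+tablet+figurine+amulet: length 24, value 166
- fossil+urn+textile+figurine+amulet: length 28, value 168
- urn+tablet+textile+figurine+amulet: length 28, value 159
Minimum length: 22 cm.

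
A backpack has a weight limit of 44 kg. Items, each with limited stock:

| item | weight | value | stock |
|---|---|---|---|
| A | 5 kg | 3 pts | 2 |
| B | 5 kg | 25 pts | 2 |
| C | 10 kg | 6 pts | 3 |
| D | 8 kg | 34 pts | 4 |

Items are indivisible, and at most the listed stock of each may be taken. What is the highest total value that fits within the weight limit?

186 pts

Top feasible selections:
- 2×B + 4×D: weight 42, value 186
- 1×A + 1×B + 4×D: weight 42, value 164
Best: 186 pts.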